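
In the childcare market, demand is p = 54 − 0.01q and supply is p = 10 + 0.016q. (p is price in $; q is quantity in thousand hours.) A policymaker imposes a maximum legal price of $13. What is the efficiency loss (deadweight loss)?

$29437.80 thousand

Competitive equilibrium: 54 − 0.01q = 10 + 0.016q → q* = 1692.3077, p* = 37.0769.
At the ceiling p = 13, quantity supplied = (13 − 10)/0.016 = 187.5.
Willingness to pay at q' = 187.5: 54 − 0.01·187.5 = 52.125.
Δq = 1692.3077 − 187.5 = 1504.8077; wedge = 52.125 − 13 = 39.125.
DWL = ½ × 1504.8077 × 39.125 = $29437.80 thousand.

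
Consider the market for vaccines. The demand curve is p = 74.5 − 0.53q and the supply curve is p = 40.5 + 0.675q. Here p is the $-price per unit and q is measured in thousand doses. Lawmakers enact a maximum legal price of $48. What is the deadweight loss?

Competitive equilibrium: 74.5 − 0.53q = 40.5 + 0.675q → q* = 28.2158, p* = 59.5456.
At the ceiling p = 48, quantity supplied = (48 − 40.5)/0.675 = 11.1111.
Willingness to pay at q' = 11.1111: 74.5 − 0.53·11.1111 = 68.6111.
Δq = 28.2158 − 11.1111 = 17.1047; wedge = 68.6111 − 48 = 20.6111.
Deadweight loss = ½ × 17.1047 × 20.6111 = $176.27 thousand.

$176.27 thousand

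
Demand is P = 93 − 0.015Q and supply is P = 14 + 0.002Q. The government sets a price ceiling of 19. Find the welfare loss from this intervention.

39183.82

Competitive equilibrium: 93 − 0.015Q = 14 + 0.002Q → Q* = 4647.0588, P* = 23.2941.
At the ceiling P = 19, quantity supplied = (19 − 14)/0.002 = 2500.
Willingness to pay at Q' = 2500: 93 − 0.015·2500 = 55.5.
ΔQ = 4647.0588 − 2500 = 2147.0588; wedge = 55.5 − 19 = 36.5.
Deadweight loss = ½ × 2147.0588 × 36.5 = 39183.82.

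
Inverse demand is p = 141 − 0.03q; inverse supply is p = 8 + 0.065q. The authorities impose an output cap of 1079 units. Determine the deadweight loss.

4894.45

Competitive equilibrium: 141 − 0.03q = 8 + 0.065q → q* = 1400, p* = 99.
At q = 1079: demand price = 141 − 0.03·1079 = 108.63; supply price = 8 + 0.065·1079 = 78.135.
Δq = 1400 − 1079 = 321; wedge = 108.63 − 78.135 = 30.495.
DWL = ½ × 321 × 30.495 = 4894.45.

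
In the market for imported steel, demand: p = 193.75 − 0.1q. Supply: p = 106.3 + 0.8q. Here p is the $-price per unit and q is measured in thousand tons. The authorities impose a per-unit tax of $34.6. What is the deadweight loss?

$665.09 thousand

Competitive equilibrium: 193.75 − 0.1q = 106.3 + 0.8q → q* = 97.1667, p* = 184.0333.
With the tax, the buyer price exceeds the seller price by 34.6: (193.75 − 0.1q) − (106.3 + 0.8q) = 34.6 → q' = 58.7222.
Δq = 97.1667 − 58.7222 = 38.4445; the wedge equals the tax, 34.6.
The triangle = ½ × 38.4445 × 34.6 = $665.09 thousand.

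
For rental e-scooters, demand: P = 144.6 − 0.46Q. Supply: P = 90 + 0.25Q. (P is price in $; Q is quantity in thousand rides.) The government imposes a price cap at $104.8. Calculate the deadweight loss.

Competitive equilibrium: 144.6 − 0.46Q = 90 + 0.25Q → Q* = 76.9014, P* = 109.2254.
At the ceiling P = 104.8, quantity supplied = (104.8 − 90)/0.25 = 59.2.
Willingness to pay at Q' = 59.2: 144.6 − 0.46·59.2 = 117.368.
ΔQ = 76.9014 − 59.2 = 17.7014; wedge = 117.368 − 104.8 = 12.568.
DWL = ½ × 17.7014 × 12.568 = $111.24 thousand.

$111.24 thousand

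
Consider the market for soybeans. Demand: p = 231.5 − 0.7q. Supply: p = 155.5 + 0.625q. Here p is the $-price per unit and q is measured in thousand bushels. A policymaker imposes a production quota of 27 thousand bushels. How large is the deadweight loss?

Competitive equilibrium: 231.5 − 0.7q = 155.5 + 0.625q → q* = 57.3585, p* = 191.3491.
At q = 27: demand price = 231.5 − 0.7·27 = 212.6; supply price = 155.5 + 0.625·27 = 172.375.
Δq = 57.3585 − 27 = 30.3585; wedge = 212.6 − 172.375 = 40.225.
Deadweight loss = ½ × 30.3585 × 40.225 = $610.59 thousand.

$610.59 thousand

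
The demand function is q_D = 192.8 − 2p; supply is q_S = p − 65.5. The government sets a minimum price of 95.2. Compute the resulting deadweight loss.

In inverse form: demand p = 96.4 − 0.5q, supply p = 65.5 + q.
Competitive equilibrium: 96.4 − 0.5q = 65.5 + q → q* = 20.6, p* = 86.1.
At the floor p = 95.2, quantity demanded = (96.4 − 95.2)/0.5 = 2.4.
Sellers' marginal cost at q' = 2.4: 65.5 + 1·2.4 = 67.9.
Δq = 20.6 − 2.4 = 18.2; wedge = 95.2 − 67.9 = 27.3.
Deadweight loss = ½ × 18.2 × 27.3 = 248.43.

248.43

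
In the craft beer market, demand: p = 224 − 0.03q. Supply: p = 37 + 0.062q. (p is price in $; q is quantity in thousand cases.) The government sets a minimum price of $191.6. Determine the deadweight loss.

Competitive equilibrium: 224 − 0.03q = 37 + 0.062q → q* = 2032.6087, p* = 163.0217.
At the floor p = 191.6, quantity demanded = (224 − 191.6)/0.03 = 1080.
Sellers' marginal cost at q' = 1080: 37 + 0.062·1080 = 103.96.
Δq = 2032.6087 − 1080 = 952.6087; wedge = 191.6 − 103.96 = 87.64.
DWL = ½ × 952.6087 × 87.64 = $41743.31 thousand.

$41743.31 thousand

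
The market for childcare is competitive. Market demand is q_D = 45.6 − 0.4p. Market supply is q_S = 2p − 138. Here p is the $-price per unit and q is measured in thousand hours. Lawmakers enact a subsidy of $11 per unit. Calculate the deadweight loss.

$20.17 thousand

In inverse form: demand p = 114 − 2.5q, supply p = 69 + 0.5q.
Competitive equilibrium: 114 − 2.5q = 69 + 0.5q → q* = 15, p* = 76.5.
The subsidy lowers effective supply by 11: p = 58 + 0.5q.
New quantity: 114 − 2.5q = 58 + 0.5q → q' = 18.6667.
Overproduction Δq = 18.6667 − 15 = 3.6667; wedge = subsidy = 11.
Deadweight loss = ½ × 3.6667 × 11 = $20.17 thousand.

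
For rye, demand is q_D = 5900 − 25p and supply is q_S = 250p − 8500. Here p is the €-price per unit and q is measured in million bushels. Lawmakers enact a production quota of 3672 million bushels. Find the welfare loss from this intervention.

In inverse form: demand p = 236 − 0.04q, supply p = 34 + 0.004q.
Competitive equilibrium: 236 − 0.04q = 34 + 0.004q → q* = 4590.9091, p* = 52.3636.
At q = 3672: demand price = 236 − 0.04·3672 = 89.12; supply price = 34 + 0.004·3672 = 48.688.
Δq = 4590.9091 − 3672 = 918.9091; wedge = 89.12 − 48.688 = 40.432.
Welfare loss = ½ × 918.9091 × 40.432 = €18576.67 million.

€18576.67 million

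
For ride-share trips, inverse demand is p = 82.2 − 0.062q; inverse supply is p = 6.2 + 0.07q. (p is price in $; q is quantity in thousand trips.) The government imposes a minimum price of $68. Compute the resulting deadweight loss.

Competitive equilibrium: 82.2 − 0.062q = 6.2 + 0.07q → q* = 575.75758, p* = 46.50303.
At the floor p = 68, quantity demanded = (82.2 − 68)/0.062 = 229.03226.
Sellers' marginal cost at q' = 229.03226: 6.2 + 0.07·229.03226 = 22.23226.
Δq = 575.75758 − 229.03226 = 346.72532; wedge = 68 − 22.23226 = 45.76774.
Deadweight loss = ½ × 346.72532 × 45.76774 = $7934.42 thousand.

$7934.42 thousand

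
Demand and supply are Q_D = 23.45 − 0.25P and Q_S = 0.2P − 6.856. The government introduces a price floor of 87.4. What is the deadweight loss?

113.10

In inverse form: demand P = 93.8 − 4Q, supply P = 34.28 + 5Q.
Competitive equilibrium: 93.8 − 4Q = 34.28 + 5Q → Q* = 6.6133, P* = 67.3467.
At the floor P = 87.4, quantity demanded = (93.8 − 87.4)/4 = 1.6.
Sellers' marginal cost at Q' = 1.6: 34.28 + 5·1.6 = 42.28.
ΔQ = 6.6133 − 1.6 = 5.0133; wedge = 87.4 − 42.28 = 45.12.
The triangle = ½ × 5.0133 × 45.12 = 113.10.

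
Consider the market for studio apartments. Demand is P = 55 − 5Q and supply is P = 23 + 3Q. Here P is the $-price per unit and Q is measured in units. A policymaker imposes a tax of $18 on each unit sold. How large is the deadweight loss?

Competitive equilibrium: 55 − 5Q = 23 + 3Q → Q* = 4, P* = 35.
With the tax, the buyer price exceeds the seller price by 18: (55 − 5Q) − (23 + 3Q) = 18 → Q' = 1.75.
ΔQ = 4 − 1.75 = 2.25; the wedge equals the tax, 18.
DWL = ½ × 2.25 × 18 = $20.25.

$20.25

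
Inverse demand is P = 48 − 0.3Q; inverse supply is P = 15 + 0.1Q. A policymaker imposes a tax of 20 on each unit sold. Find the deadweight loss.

500

Competitive equilibrium: 48 − 0.3Q = 15 + 0.1Q → Q* = 82.5, P* = 23.25.
With the tax, the buyer price exceeds the seller price by 20: (48 − 0.3Q) − (15 + 0.1Q) = 20 → Q' = 32.5.
ΔQ = 82.5 − 32.5 = 50; the wedge equals the tax, 20.
Deadweight loss = ½ × 50 × 20 = 500.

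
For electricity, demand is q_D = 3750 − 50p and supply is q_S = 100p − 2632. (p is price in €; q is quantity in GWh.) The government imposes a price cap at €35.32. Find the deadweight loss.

€7833.71

In inverse form: demand p = 75 − 0.02q, supply p = 26.32 + 0.01q.
Competitive equilibrium: 75 − 0.02q = 26.32 + 0.01q → q* = 1622.6667, p* = 42.5467.
At the ceiling p = 35.32, quantity supplied = (35.32 − 26.32)/0.01 = 900.
Willingness to pay at q' = 900: 75 − 0.02·900 = 57.
Δq = 1622.6667 − 900 = 722.6667; wedge = 57 − 35.32 = 21.68.
The triangle = ½ × 722.6667 × 21.68 = €7833.71.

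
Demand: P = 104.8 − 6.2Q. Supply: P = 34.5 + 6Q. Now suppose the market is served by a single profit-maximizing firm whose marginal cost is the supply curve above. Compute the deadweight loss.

23

Competitive equilibrium: 104.8 − 6.2Q = 34.5 + 6Q → Q* = 5.7623, P* = 69.0738.
Marginal revenue: MR = 104.8 − 12.4Q. Set MR = MC: 104.8 − 12.4Q = 34.5 + 6Q → Q_m = 3.8207.
Price P_m = 104.8 − 6.2·3.8207 = 81.1117; MC(Q_m) = 34.5 + 6·3.8207 = 57.4242.
Competitive Q* = 5.7623, so ΔQ = 1.9416; wedge = 81.1117 − 57.4242 = 23.6875.
Welfare loss = ½ × 1.9416 × 23.6875 = 23.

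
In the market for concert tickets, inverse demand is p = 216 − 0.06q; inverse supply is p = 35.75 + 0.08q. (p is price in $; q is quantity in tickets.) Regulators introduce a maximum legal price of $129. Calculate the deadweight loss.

$1039.75

Competitive equilibrium: 216 − 0.06q = 35.75 + 0.08q → q* = 1287.5, p* = 138.75.
At the ceiling p = 129, quantity supplied = (129 − 35.75)/0.08 = 1165.625.
Willingness to pay at q' = 1165.625: 216 − 0.06·1165.625 = 146.0625.
Δq = 1287.5 − 1165.625 = 121.875; wedge = 146.0625 − 129 = 17.0625.
DWL = ½ × 121.875 × 17.0625 = $1039.75.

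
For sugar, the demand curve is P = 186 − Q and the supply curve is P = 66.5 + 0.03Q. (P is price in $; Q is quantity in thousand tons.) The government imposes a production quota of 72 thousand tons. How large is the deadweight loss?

Competitive equilibrium: 186 − Q = 66.5 + 0.03Q → Q* = 116.0194, P* = 69.9806.
At Q = 72: demand price = 186 − 1·72 = 114; supply price = 66.5 + 0.03·72 = 68.66.
ΔQ = 116.0194 − 72 = 44.0194; wedge = 114 − 68.66 = 45.34.
The triangle = ½ × 44.0194 × 45.34 = $997.92 thousand.

$997.92 thousand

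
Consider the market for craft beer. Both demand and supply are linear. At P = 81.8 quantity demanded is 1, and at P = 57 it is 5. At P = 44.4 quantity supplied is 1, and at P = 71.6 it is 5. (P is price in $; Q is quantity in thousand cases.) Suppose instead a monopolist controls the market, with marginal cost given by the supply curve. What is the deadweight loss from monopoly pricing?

Demand slope = (57 − 81.8)/(5 − 1) = −6.2, so P = 88 − 6.2Q.
Supply slope = (71.6 − 44.4)/(5 − 1) = 6.8, so P = 37.6 + 6.8Q.
Competitive equilibrium: 88 − 6.2Q = 37.6 + 6.8Q → Q* = 3.8769, P* = 63.9631.
Marginal revenue: MR = 88 − 12.4Q. Set MR = MC: 88 − 12.4Q = 37.6 + 6.8Q → Q_m = 2.625.
Price P_m = 88 − 6.2·2.625 = 71.725; MC(Q_m) = 37.6 + 6.8·2.625 = 55.45.
Competitive Q* = 3.8769, so ΔQ = 1.2519; wedge = 71.725 − 55.45 = 16.275.
DWL = ½ × 1.2519 × 16.275 = $10.19 thousand.

$10.19 thousand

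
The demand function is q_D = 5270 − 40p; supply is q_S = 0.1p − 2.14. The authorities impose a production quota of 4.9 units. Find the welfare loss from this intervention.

In inverse form: demand p = 131.75 − 0.025q, supply p = 21.4 + 10q.
Competitive equilibrium: 131.75 − 0.025q = 21.4 + 10q → q* = 11.0075, p* = 131.4748.
At q = 4.9: demand price = 131.75 − 0.025·4.9 = 131.6275; supply price = 21.4 + 10·4.9 = 70.4.
Δq = 11.0075 − 4.9 = 6.1075; wedge = 131.6275 − 70.4 = 61.2275.
Welfare loss = ½ × 6.1075 × 61.2275 = 186.97.

186.97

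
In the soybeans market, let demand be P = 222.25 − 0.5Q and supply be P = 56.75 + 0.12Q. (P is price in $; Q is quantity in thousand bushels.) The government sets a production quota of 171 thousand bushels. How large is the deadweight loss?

$2853.12 thousand

Competitive equilibrium: 222.25 − 0.5Q = 56.75 + 0.12Q → Q* = 266.9355, P* = 88.7823.
At Q = 171: demand price = 222.25 − 0.5·171 = 136.75; supply price = 56.75 + 0.12·171 = 77.27.
ΔQ = 266.9355 − 171 = 95.9355; wedge = 136.75 − 77.27 = 59.48.
Welfare loss = ½ × 95.9355 × 59.48 = $2853.12 thousand.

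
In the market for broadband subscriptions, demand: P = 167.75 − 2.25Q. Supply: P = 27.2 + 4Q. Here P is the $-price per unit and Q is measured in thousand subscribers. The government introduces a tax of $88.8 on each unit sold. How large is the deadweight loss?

Competitive equilibrium: 167.75 − 2.25Q = 27.2 + 4Q → Q* = 22.488, P* = 117.152.
With the tax, the buyer price exceeds the seller price by 88.8: (167.75 − 2.25Q) − (27.2 + 4Q) = 88.8 → Q' = 8.28.
ΔQ = 22.488 − 8.28 = 14.208; the wedge equals the tax, 88.8.
DWL = ½ × 14.208 × 88.8 = $630.84 thousand.

$630.84 thousand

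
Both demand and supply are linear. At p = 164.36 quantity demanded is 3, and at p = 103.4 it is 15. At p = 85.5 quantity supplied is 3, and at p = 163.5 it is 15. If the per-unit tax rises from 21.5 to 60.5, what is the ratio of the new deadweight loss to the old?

Demand slope = (103.4 − 164.36)/(15 − 3) = −5.08, so p = 179.6 − 5.08q.
Supply slope = (163.5 − 85.5)/(15 − 3) = 6.5, so p = 66 + 6.5q.
Competitive equilibrium: 179.6 − 5.08q = 66 + 6.5q → q* = 9.81, p* = 129.7651.
For a per-unit tax t: Δq = t/11.58, so DWL = ½·t·(t/11.58) = t²/23.16.
At t = 21.5: DWL = 19.959. At t = 60.5: DWL = 158.042.
Ratio = (60.5/21.5)² = 7.918.

7.918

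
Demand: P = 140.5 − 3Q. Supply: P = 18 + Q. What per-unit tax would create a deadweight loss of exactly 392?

Competitive equilibrium: 140.5 − 3Q = 18 + Q → Q* = 30.625, P* = 48.625.
A tax t gives ΔQ = t/4 and wedge t, so DWL = t²/8.
t²/8 = 392 → t² = 3136 → t = 56.

56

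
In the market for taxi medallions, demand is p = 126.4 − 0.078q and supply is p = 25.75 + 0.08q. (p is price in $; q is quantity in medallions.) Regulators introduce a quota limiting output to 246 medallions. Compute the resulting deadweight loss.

Competitive equilibrium: 126.4 − 0.078q = 25.75 + 0.08q → q* = 637.0253, p* = 76.712.
At q = 246: demand price = 126.4 − 0.078·246 = 107.212; supply price = 25.75 + 0.08·246 = 45.43.
Δq = 637.0253 − 246 = 391.0253; wedge = 107.212 − 45.43 = 61.782.
The triangle = ½ × 391.0253 × 61.782 = $12079.16.

$12079.16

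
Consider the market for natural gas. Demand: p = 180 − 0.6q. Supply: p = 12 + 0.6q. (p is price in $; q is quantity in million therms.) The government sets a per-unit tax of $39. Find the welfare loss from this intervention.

Competitive equilibrium: 180 − 0.6q = 12 + 0.6q → q* = 140, p* = 96.
With the tax, the buyer price exceeds the seller price by 39: (180 − 0.6q) − (12 + 0.6q) = 39 → q' = 107.5.
Δq = 140 − 107.5 = 32.5; the wedge equals the tax, 39.
Welfare loss = ½ × 32.5 × 39 = $633.75 million.

$633.75 million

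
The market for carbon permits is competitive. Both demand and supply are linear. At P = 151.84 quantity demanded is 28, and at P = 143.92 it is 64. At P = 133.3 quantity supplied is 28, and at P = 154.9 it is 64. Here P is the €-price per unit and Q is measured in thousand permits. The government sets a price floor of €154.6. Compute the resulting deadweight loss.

€506.71 thousand

Demand slope = (143.92 − 151.84)/(64 − 28) = −0.22, so P = 158 − 0.22Q.
Supply slope = (154.9 − 133.3)/(64 − 28) = 0.6, so P = 116.5 + 0.6Q.
Competitive equilibrium: 158 − 0.22Q = 116.5 + 0.6Q → Q* = 50.60976, P* = 146.86585.
At the floor P = 154.6, quantity demanded = (158 − 154.6)/0.22 = 15.45455.
Sellers' marginal cost at Q' = 15.45455: 116.5 + 0.6·15.45455 = 125.77273.
ΔQ = 50.60976 − 15.45455 = 35.15521; wedge = 154.6 − 125.77273 = 28.82727.
DWL = ½ × 35.15521 × 28.82727 = €506.71 thousand.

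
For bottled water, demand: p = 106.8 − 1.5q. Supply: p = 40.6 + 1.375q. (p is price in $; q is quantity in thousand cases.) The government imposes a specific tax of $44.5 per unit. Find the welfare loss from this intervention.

Competitive equilibrium: 106.8 − 1.5q = 40.6 + 1.375q → q* = 23.0261, p* = 72.2609.
With the tax, the buyer price exceeds the seller price by 44.5: (106.8 − 1.5q) − (40.6 + 1.375q) = 44.5 → q' = 7.5478.
Δq = 23.0261 − 7.5478 = 15.4783; the wedge equals the tax, 44.5.
The triangle = ½ × 15.4783 × 44.5 = $344.39 thousand.

$344.39 thousand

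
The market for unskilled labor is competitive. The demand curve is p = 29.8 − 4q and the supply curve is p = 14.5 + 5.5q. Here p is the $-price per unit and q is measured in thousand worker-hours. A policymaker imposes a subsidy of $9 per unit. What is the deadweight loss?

Competitive equilibrium: 29.8 − 4q = 14.5 + 5.5q → q* = 1.6105, p* = 23.3579.
The subsidy lowers effective supply by 9: p = 5.5 + 5.5q.
New quantity: 29.8 − 4q = 5.5 + 5.5q → q' = 2.5579.
Overproduction Δq = 2.5579 − 1.6105 = 0.9474; wedge = subsidy = 9.
DWL = ½ × 0.9474 × 9 = $4.26 thousand.

$4.26 thousand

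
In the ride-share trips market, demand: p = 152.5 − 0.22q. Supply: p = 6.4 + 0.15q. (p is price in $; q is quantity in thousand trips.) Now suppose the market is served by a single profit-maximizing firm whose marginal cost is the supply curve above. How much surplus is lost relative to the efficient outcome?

Competitive equilibrium: 152.5 − 0.22q = 6.4 + 0.15q → q* = 394.86486, p* = 65.62973.
Marginal revenue: MR = 152.5 − 0.44q. Set MR = MC: 152.5 − 0.44q = 6.4 + 0.15q → q_m = 247.62712.
Price p_m = 152.5 − 0.22·247.62712 = 98.02203; MC(q_m) = 6.4 + 0.15·247.62712 = 43.54407.
Competitive q* = 394.86486, so Δq = 147.23774; wedge = 98.02203 − 43.54407 = 54.47796.
The triangle = ½ × 147.23774 × 54.47796 = $4010.61 thousand.

$4010.61 thousand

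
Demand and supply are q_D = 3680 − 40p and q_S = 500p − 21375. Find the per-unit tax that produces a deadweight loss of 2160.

10.8

In inverse form: demand p = 92 − 0.025q, supply p = 42.75 + 0.002q.
Competitive equilibrium: 92 − 0.025q = 42.75 + 0.002q → q* = 1824.0741, p* = 46.3981.
A tax t gives Δq = t/0.027 and wedge t, so DWL = t²/0.054.
t²/0.054 = 2160 → t² = 116.64 → t = 10.8.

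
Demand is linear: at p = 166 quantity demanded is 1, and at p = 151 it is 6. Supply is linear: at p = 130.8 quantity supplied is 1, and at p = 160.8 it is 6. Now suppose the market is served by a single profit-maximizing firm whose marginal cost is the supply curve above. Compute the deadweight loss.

6.78

Demand slope = (151 − 166)/(6 − 1) = −3, so p = 169 − 3q.
Supply slope = (160.8 − 130.8)/(6 − 1) = 6, so p = 124.8 + 6q.
Competitive equilibrium: 169 − 3q = 124.8 + 6q → q* = 4.9111, p* = 154.2667.
Marginal revenue: MR = 169 − 6q. Set MR = MC: 169 − 6q = 124.8 + 6q → q_m = 3.6833.
Price p_m = 169 − 3·3.6833 = 157.9501; MC(q_m) = 124.8 + 6·3.6833 = 146.8998.
Competitive q* = 4.9111, so Δq = 1.2278; wedge = 157.9501 − 146.8998 = 11.0503.
DWL = ½ × 1.2278 × 11.0503 = 6.78.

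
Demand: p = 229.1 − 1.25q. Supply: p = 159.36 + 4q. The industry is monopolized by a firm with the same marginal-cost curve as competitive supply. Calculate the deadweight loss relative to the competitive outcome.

17.13

Competitive equilibrium: 229.1 − 1.25q = 159.36 + 4q → q* = 13.2838, p* = 212.4952.
Marginal revenue: MR = 229.1 − 2.5q. Set MR = MC: 229.1 − 2.5q = 159.36 + 4q → q_m = 10.7292.
Price p_m = 229.1 − 1.25·10.7292 = 215.6885; MC(q_m) = 159.36 + 4·10.7292 = 202.2768.
Competitive q* = 13.2838, so Δq = 2.5546; wedge = 215.6885 − 202.2768 = 13.4117.
Deadweight loss = ½ × 2.5546 × 13.4117 = 17.13.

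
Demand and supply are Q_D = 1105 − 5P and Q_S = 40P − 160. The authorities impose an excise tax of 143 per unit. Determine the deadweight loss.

45442.22

In inverse form: demand P = 221 − 0.2Q, supply P = 4 + 0.025Q.
Competitive equilibrium: 221 − 0.2Q = 4 + 0.025Q → Q* = 964.4444, P* = 28.1111.
With the tax, the buyer price exceeds the seller price by 143: (221 − 0.2Q) − (4 + 0.025Q) = 143 → Q' = 328.8889.
ΔQ = 964.4444 − 328.8889 = 635.5555; the wedge equals the tax, 143.
The triangle = ½ × 635.5555 × 143 = 45442.22.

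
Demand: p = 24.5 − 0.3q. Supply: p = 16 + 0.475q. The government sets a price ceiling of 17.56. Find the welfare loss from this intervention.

22.88

Competitive equilibrium: 24.5 − 0.3q = 16 + 0.475q → q* = 10.9677, p* = 21.2097.
At the ceiling p = 17.56, quantity supplied = (17.56 − 16)/0.475 = 3.2842.
Willingness to pay at q' = 3.2842: 24.5 − 0.3·3.2842 = 23.5147.
Δq = 10.9677 − 3.2842 = 7.6835; wedge = 23.5147 − 17.56 = 5.9547.
Deadweight loss = ½ × 7.6835 × 5.9547 = 22.88.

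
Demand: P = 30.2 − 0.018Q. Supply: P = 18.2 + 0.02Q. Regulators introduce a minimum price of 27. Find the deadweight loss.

Competitive equilibrium: 30.2 − 0.018Q = 18.2 + 0.02Q → Q* = 315.78947, P* = 24.51579.
At the floor P = 27, quantity demanded = (30.2 − 27)/0.018 = 177.77778.
Sellers' marginal cost at Q' = 177.77778: 18.2 + 0.02·177.77778 = 21.75556.
ΔQ = 315.78947 − 177.77778 = 138.01169; wedge = 27 − 21.75556 = 5.24444.
Welfare loss = ½ × 138.01169 × 5.24444 = 361.90.

361.90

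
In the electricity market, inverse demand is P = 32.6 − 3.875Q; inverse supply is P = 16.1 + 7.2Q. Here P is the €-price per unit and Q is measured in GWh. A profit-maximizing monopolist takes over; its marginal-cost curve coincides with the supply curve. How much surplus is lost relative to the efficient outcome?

€0.83

Competitive equilibrium: 32.6 − 3.875Q = 16.1 + 7.2Q → Q* = 1.4898, P* = 26.8269.
Marginal revenue: MR = 32.6 − 7.75Q. Set MR = MC: 32.6 − 7.75Q = 16.1 + 7.2Q → Q_m = 1.1037.
Price P_m = 32.6 − 3.875·1.1037 = 28.3232; MC(Q_m) = 16.1 + 7.2·1.1037 = 24.0466.
Competitive Q* = 1.4898, so ΔQ = 0.3861; wedge = 28.3232 − 24.0466 = 4.2766.
Welfare loss = ½ × 0.3861 × 4.2766 = €0.83.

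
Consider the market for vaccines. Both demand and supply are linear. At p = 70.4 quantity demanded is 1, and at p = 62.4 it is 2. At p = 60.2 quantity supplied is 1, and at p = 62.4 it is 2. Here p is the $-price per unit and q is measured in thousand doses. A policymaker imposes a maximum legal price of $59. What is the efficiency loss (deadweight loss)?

Demand slope = (62.4 − 70.4)/(2 − 1) = −8, so p = 78.4 − 8q.
Supply slope = (62.4 − 60.2)/(2 − 1) = 2.2, so p = 58 + 2.2q.
Competitive equilibrium: 78.4 − 8q = 58 + 2.2q → q* = 2, p* = 62.4.
At the ceiling p = 59, quantity supplied = (59 − 58)/2.2 = 0.4545.
Willingness to pay at q' = 0.4545: 78.4 − 8·0.4545 = 74.764.
Δq = 2 − 0.4545 = 1.5455; wedge = 74.764 − 59 = 15.764.
DWL = ½ × 1.5455 × 15.764 = $12.18 thousand.

$12.18 thousand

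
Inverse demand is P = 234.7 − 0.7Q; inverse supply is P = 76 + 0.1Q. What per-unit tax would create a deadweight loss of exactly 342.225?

Competitive equilibrium: 234.7 − 0.7Q = 76 + 0.1Q → Q* = 198.375, P* = 95.8375.
A tax t gives ΔQ = t/0.8 and wedge t, so DWL = t²/1.6.
t²/1.6 = 342.225 → t² = 547.56 → t = 23.4.

23.4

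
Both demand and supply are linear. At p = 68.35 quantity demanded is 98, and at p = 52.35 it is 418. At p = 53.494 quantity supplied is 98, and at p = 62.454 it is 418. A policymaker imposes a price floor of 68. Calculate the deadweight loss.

Demand slope = (52.35 − 68.35)/(418 − 98) = −0.05, so p = 73.25 − 0.05q.
Supply slope = (62.454 − 53.494)/(418 − 98) = 0.028, so p = 50.75 + 0.028q.
Competitive equilibrium: 73.25 − 0.05q = 50.75 + 0.028q → q* = 288.4615, p* = 58.8269.
At the floor p = 68, quantity demanded = (73.25 − 68)/0.05 = 105.
Sellers' marginal cost at q' = 105: 50.75 + 0.028·105 = 53.69.
Δq = 288.4615 − 105 = 183.4615; wedge = 68 − 53.69 = 14.31.
The triangle = ½ × 183.4615 × 14.31 = 1312.67.

1312.67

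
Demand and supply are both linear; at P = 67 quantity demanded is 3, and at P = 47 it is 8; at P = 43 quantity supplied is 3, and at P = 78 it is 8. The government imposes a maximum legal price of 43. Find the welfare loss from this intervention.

26.18

Demand slope = (47 − 67)/(8 − 3) = −4, so P = 79 − 4Q.
Supply slope = (78 − 43)/(8 − 3) = 7, so P = 22 + 7Q.
Competitive equilibrium: 79 − 4Q = 22 + 7Q → Q* = 5.1818, P* = 58.2727.
At the ceiling P = 43, quantity supplied = (43 − 22)/7 = 3.
Willingness to pay at Q' = 3: 79 − 4·3 = 67.
ΔQ = 5.1818 − 3 = 2.1818; wedge = 67 − 43 = 24.
Deadweight loss = ½ × 2.1818 × 24 = 26.18.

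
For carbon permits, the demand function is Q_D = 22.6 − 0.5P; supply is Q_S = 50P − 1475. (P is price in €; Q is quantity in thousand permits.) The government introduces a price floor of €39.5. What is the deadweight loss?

€24.47 thousand

In inverse form: demand P = 45.2 − 2Q, supply P = 29.5 + 0.02Q.
Competitive equilibrium: 45.2 − 2Q = 29.5 + 0.02Q → Q* = 7.7723, P* = 29.6554.
At the floor P = 39.5, quantity demanded = (45.2 − 39.5)/2 = 2.85.
Sellers' marginal cost at Q' = 2.85: 29.5 + 0.02·2.85 = 29.557.
ΔQ = 7.7723 − 2.85 = 4.9223; wedge = 39.5 − 29.557 = 9.943.
The triangle = ½ × 4.9223 × 9.943 = €24.47 thousand.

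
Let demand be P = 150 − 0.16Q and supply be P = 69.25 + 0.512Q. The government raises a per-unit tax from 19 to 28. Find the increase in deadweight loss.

314.73

Competitive equilibrium: 150 − 0.16Q = 69.25 + 0.512Q → Q* = 120.1637, P* = 130.7738.
For a per-unit tax t: ΔQ = t/0.672, so DWL = ½·t·(t/0.672) = t²/1.344.
At t = 19: DWL = 268.601. At t = 28: DWL = 583.333.
Increase = 583.333 − 268.601 = 314.73.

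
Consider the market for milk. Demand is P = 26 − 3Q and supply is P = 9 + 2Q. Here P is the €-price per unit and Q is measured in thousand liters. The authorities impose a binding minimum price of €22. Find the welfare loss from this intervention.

€10.68 thousand

Competitive equilibrium: 26 − 3Q = 9 + 2Q → Q* = 3.4, P* = 15.8.
At the floor P = 22, quantity demanded = (26 − 22)/3 = 1.3333.
Sellers' marginal cost at Q' = 1.3333: 9 + 2·1.3333 = 11.6666.
ΔQ = 3.4 − 1.3333 = 2.0667; wedge = 22 − 11.6666 = 10.3334.
DWL = ½ × 2.0667 × 10.3334 = €10.68 thousand.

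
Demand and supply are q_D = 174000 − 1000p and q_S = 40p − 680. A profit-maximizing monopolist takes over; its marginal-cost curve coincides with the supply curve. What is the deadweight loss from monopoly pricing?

In inverse form: demand p = 174 − 0.001q, supply p = 17 + 0.025q.
Competitive equilibrium: 174 − 0.001q = 17 + 0.025q → q* = 6038.4615, p* = 167.9615.
Marginal revenue: MR = 174 − 0.002q. Set MR = MC: 174 − 0.002q = 17 + 0.025q → q_m = 5814.8148.
Price p_m = 174 − 0.001·5814.8148 = 168.1852; MC(q_m) = 17 + 0.025·5814.8148 = 162.3704.
Competitive q* = 6038.4615, so Δq = 223.6467; wedge = 168.1852 − 162.3704 = 5.8148.
Welfare loss = ½ × 223.6467 × 5.8148 = 650.23.

650.23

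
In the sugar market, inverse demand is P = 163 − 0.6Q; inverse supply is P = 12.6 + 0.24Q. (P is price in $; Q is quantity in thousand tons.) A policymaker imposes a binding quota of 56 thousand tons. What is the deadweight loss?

$6359.10 thousand

Competitive equilibrium: 163 − 0.6Q = 12.6 + 0.24Q → Q* = 179.0476, P* = 55.5714.
At Q = 56: demand price = 163 − 0.6·56 = 129.4; supply price = 12.6 + 0.24·56 = 26.04.
ΔQ = 179.0476 − 56 = 123.0476; wedge = 129.4 − 26.04 = 103.36.
DWL = ½ × 123.0476 × 103.36 = $6359.10 thousand.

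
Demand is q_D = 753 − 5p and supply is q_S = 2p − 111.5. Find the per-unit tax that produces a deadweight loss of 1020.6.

In inverse form: demand p = 150.6 − 0.2q, supply p = 55.75 + 0.5q.
Competitive equilibrium: 150.6 − 0.2q = 55.75 + 0.5q → q* = 135.5, p* = 123.5.
A tax t gives Δq = t/0.7 and wedge t, so DWL = t²/1.4.
t²/1.4 = 1020.6 → t² = 1428.84 → t = 37.8.

37.8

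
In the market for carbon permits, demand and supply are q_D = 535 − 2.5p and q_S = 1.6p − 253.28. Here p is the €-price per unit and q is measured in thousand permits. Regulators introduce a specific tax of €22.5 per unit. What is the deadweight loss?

€246.95 thousand

In inverse form: demand p = 214 − 0.4q, supply p = 158.3 + 0.625q.
Competitive equilibrium: 214 − 0.4q = 158.3 + 0.625q → q* = 54.3415, p* = 192.2634.
With the tax, the buyer price exceeds the seller price by 22.5: (214 − 0.4q) − (158.3 + 0.625q) = 22.5 → q' = 32.3902.
Δq = 54.3415 − 32.3902 = 21.9513; the wedge equals the tax, 22.5.
DWL = ½ × 21.9513 × 22.5 = €246.95 thousand.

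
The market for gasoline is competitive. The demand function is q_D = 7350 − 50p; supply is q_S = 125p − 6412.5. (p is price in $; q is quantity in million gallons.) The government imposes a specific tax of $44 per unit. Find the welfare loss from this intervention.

In inverse form: demand p = 147 − 0.02q, supply p = 51.3 + 0.008q.
Competitive equilibrium: 147 − 0.02q = 51.3 + 0.008q → q* = 3417.8571, p* = 78.6429.
With the tax, the buyer price exceeds the seller price by 44: (147 − 0.02q) − (51.3 + 0.008q) = 44 → q' = 1846.4286.
Δq = 3417.8571 − 1846.4286 = 1571.4285; the wedge equals the tax, 44.
The triangle = ½ × 1571.4285 × 44 = $34571.43 million.

$34571.43 million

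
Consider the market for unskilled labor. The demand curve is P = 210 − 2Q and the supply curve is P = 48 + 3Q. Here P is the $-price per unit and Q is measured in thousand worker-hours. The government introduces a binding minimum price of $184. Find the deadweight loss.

Competitive equilibrium: 210 − 2Q = 48 + 3Q → Q* = 32.4, P* = 145.2.
At the floor P = 184, quantity demanded = (210 − 184)/2 = 13.
Sellers' marginal cost at Q' = 13: 48 + 3·13 = 87.
ΔQ = 32.4 − 13 = 19.4; wedge = 184 − 87 = 97.
The triangle = ½ × 19.4 × 97 = $940.90 thousand.

$940.90 thousand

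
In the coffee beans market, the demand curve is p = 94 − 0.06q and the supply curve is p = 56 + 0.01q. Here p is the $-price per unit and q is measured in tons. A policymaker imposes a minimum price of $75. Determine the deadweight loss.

$1790.67

Competitive equilibrium: 94 − 0.06q = 56 + 0.01q → q* = 542.8571, p* = 61.4286.
At the floor p = 75, quantity demanded = (94 − 75)/0.06 = 316.6667.
Sellers' marginal cost at q' = 316.6667: 56 + 0.01·316.6667 = 59.1667.
Δq = 542.8571 − 316.6667 = 226.1904; wedge = 75 − 59.1667 = 15.8333.
Welfare loss = ½ × 226.1904 × 15.8333 = $1790.67.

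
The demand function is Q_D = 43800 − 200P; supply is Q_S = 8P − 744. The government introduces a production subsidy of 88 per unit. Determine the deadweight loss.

In inverse form: demand P = 219 − 0.005Q, supply P = 93 + 0.125Q.
Competitive equilibrium: 219 − 0.005Q = 93 + 0.125Q → Q* = 969.23077, P* = 214.15385.
The subsidy lowers effective supply by 88: P = 5 + 0.125Q.
New quantity: 219 − 0.005Q = 5 + 0.125Q → Q' = 1646.15385.
Overproduction ΔQ = 1646.15385 − 969.23077 = 676.92308; wedge = subsidy = 88.
Welfare loss = ½ × 676.92308 × 88 = 29784.62.

29784.62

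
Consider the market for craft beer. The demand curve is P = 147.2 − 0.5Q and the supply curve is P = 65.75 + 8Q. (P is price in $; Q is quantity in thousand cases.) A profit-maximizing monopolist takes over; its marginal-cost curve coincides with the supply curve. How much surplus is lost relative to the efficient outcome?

$1.20 thousand

Competitive equilibrium: 147.2 − 0.5Q = 65.75 + 8Q → Q* = 9.5824, P* = 142.4088.
Marginal revenue: MR = 147.2 − Q. Set MR = MC: 147.2 − Q = 65.75 + 8Q → Q_m = 9.05.
Price P_m = 147.2 − 0.5·9.05 = 142.675; MC(Q_m) = 65.75 + 8·9.05 = 138.15.
Competitive Q* = 9.5824, so ΔQ = 0.5324; wedge = 142.675 − 138.15 = 4.525.
Welfare loss = ½ × 0.5324 × 4.525 = $1.20 thousand.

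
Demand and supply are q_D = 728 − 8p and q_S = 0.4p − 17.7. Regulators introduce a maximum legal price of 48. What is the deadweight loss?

In inverse form: demand p = 91 − 0.125q, supply p = 44.25 + 2.5q.
Competitive equilibrium: 91 − 0.125q = 44.25 + 2.5q → q* = 17.8095, p* = 88.7738.
At the ceiling p = 48, quantity supplied = (48 − 44.25)/2.5 = 1.5.
Willingness to pay at q' = 1.5: 91 − 0.125·1.5 = 90.8125.
Δq = 17.8095 − 1.5 = 16.3095; wedge = 90.8125 − 48 = 42.8125.
Deadweight loss = ½ × 16.3095 × 42.8125 = 349.13.

349.13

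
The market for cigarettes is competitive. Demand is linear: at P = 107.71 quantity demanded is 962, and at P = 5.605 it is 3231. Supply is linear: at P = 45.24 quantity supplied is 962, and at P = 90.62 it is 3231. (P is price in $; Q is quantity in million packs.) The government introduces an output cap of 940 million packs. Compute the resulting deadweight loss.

$31409.31 million

Demand slope = (5.605 − 107.71)/(3231 − 962) = −0.045, so P = 151 − 0.045Q.
Supply slope = (90.62 − 45.24)/(3231 − 962) = 0.02, so P = 26 + 0.02Q.
Competitive equilibrium: 151 − 0.045Q = 26 + 0.02Q → Q* = 1923.0769, P* = 64.4615.
At Q = 940: demand price = 151 − 0.045·940 = 108.7; supply price = 26 + 0.02·940 = 44.8.
ΔQ = 1923.0769 − 940 = 983.0769; wedge = 108.7 − 44.8 = 63.9.
Deadweight loss = ½ × 983.0769 × 63.9 = $31409.31 million.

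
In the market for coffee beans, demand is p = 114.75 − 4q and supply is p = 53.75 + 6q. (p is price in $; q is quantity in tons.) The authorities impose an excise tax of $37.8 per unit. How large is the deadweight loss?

Competitive equilibrium: 114.75 − 4q = 53.75 + 6q → q* = 6.1, p* = 90.35.
With the tax, the buyer price exceeds the seller price by 37.8: (114.75 − 4q) − (53.75 + 6q) = 37.8 → q' = 2.32.
Δq = 6.1 − 2.32 = 3.78; the wedge equals the tax, 37.8.
Welfare loss = ½ × 3.78 × 37.8 = $71.442.

$71.442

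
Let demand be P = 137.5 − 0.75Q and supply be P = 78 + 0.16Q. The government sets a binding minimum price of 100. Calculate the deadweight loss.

107.69

Competitive equilibrium: 137.5 − 0.75Q = 78 + 0.16Q → Q* = 65.3846, P* = 88.4615.
At the floor P = 100, quantity demanded = (137.5 − 100)/0.75 = 50.
Sellers' marginal cost at Q' = 50: 78 + 0.16·50 = 86.
ΔQ = 65.3846 − 50 = 15.3846; wedge = 100 − 86 = 14.
Welfare loss = ½ × 15.3846 × 14 = 107.69.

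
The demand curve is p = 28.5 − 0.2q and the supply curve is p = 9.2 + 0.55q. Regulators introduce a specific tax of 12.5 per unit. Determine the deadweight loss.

104.17

Competitive equilibrium: 28.5 − 0.2q = 9.2 + 0.55q → q* = 25.7333, p* = 23.3533.
With the tax, the buyer price exceeds the seller price by 12.5: (28.5 − 0.2q) − (9.2 + 0.55q) = 12.5 → q' = 9.0667.
Δq = 25.7333 − 9.0667 = 16.6666; the wedge equals the tax, 12.5.
Deadweight loss = ½ × 16.6666 × 12.5 = 104.17.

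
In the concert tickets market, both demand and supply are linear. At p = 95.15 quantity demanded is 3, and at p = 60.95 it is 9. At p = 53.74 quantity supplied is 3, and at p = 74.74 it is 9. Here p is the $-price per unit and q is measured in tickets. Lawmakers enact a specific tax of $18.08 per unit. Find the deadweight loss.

Demand slope = (60.95 − 95.15)/(9 − 3) = −5.7, so p = 112.25 − 5.7q.
Supply slope = (74.74 − 53.74)/(9 − 3) = 3.5, so p = 43.24 + 3.5q.
Competitive equilibrium: 112.25 − 5.7q = 43.24 + 3.5q → q* = 7.5011, p* = 69.4938.
With the tax, the buyer price exceeds the seller price by 18.08: (112.25 − 5.7q) − (43.24 + 3.5q) = 18.08 → q' = 5.5359.
Δq = 7.5011 − 5.5359 = 1.9652; the wedge equals the tax, 18.08.
The triangle = ½ × 1.9652 × 18.08 = $17.77.

$17.77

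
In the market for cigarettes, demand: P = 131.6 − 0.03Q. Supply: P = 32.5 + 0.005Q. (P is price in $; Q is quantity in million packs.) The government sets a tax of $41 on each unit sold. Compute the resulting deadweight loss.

Competitive equilibrium: 131.6 − 0.03Q = 32.5 + 0.005Q → Q* = 2831.4286, P* = 46.6571.
With the tax, the buyer price exceeds the seller price by 41: (131.6 − 0.03Q) − (32.5 + 0.005Q) = 41 → Q' = 1660.
ΔQ = 2831.4286 − 1660 = 1171.4286; the wedge equals the tax, 41.
DWL = ½ × 1171.4286 × 41 = $24014.29 million.

$24014.29 million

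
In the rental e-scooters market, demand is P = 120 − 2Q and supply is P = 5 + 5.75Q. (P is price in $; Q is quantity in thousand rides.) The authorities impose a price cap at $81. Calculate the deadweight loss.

$10.19 thousand

Competitive equilibrium: 120 − 2Q = 5 + 5.75Q → Q* = 14.8387, P* = 90.3226.
At the ceiling P = 81, quantity supplied = (81 − 5)/5.75 = 13.2174.
Willingness to pay at Q' = 13.2174: 120 − 2·13.2174 = 93.5652.
ΔQ = 14.8387 − 13.2174 = 1.6213; wedge = 93.5652 − 81 = 12.5652.
Deadweight loss = ½ × 1.6213 × 12.5652 = $10.19 thousand.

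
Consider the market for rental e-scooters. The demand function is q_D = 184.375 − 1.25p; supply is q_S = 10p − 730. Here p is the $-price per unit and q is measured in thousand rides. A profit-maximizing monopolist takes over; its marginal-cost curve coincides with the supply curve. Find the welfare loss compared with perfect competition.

$682.85 thousand

In inverse form: demand p = 147.5 − 0.8q, supply p = 73 + 0.1q.
Competitive equilibrium: 147.5 − 0.8q = 73 + 0.1q → q* = 82.7778, p* = 81.2778.
Marginal revenue: MR = 147.5 − 1.6q. Set MR = MC: 147.5 − 1.6q = 73 + 0.1q → q_m = 43.8235.
Price p_m = 147.5 − 0.8·43.8235 = 112.4412; MC(q_m) = 73 + 0.1·43.8235 = 77.3824.
Competitive q* = 82.7778, so Δq = 38.9543; wedge = 112.4412 − 77.3824 = 35.0588.
Deadweight loss = ½ × 38.9543 × 35.0588 = $682.85 thousand.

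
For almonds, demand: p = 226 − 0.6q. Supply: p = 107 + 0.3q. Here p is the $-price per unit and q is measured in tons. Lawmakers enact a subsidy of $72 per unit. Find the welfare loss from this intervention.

Competitive equilibrium: 226 − 0.6q = 107 + 0.3q → q* = 132.2222, p* = 146.6667.
The subsidy lowers effective supply by 72: p = 35 + 0.3q.
New quantity: 226 − 0.6q = 35 + 0.3q → q' = 212.2222.
Overproduction Δq = 212.2222 − 132.2222 = 80; wedge = subsidy = 72.
The triangle = ½ × 80 × 72 = $2880.

$2880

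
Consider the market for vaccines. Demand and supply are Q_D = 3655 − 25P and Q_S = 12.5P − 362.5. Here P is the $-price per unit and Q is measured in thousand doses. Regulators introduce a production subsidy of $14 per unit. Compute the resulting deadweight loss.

$816.67 thousand

In inverse form: demand P = 146.2 − 0.04Q, supply P = 29 + 0.08Q.
Competitive equilibrium: 146.2 − 0.04Q = 29 + 0.08Q → Q* = 976.6667, P* = 107.1333.
The subsidy lowers effective supply by 14: P = 15 + 0.08Q.
New quantity: 146.2 − 0.04Q = 15 + 0.08Q → Q' = 1093.3333.
Overproduction ΔQ = 1093.3333 − 976.6667 = 116.6666; wedge = subsidy = 14.
Welfare loss = ½ × 116.6666 × 14 = $816.67 thousand.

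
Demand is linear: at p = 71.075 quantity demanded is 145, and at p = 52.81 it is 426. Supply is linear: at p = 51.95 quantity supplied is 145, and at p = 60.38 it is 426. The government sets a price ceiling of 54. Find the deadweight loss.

840.01

Demand slope = (52.81 − 71.075)/(426 − 145) = −0.065, so p = 80.5 − 0.065q.
Supply slope = (60.38 − 51.95)/(426 − 145) = 0.03, so p = 47.6 + 0.03q.
Competitive equilibrium: 80.5 − 0.065q = 47.6 + 0.03q → q* = 346.31579, p* = 57.98947.
At the ceiling p = 54, quantity supplied = (54 − 47.6)/0.03 = 213.33333.
Willingness to pay at q' = 213.33333: 80.5 − 0.065·213.33333 = 66.63333.
Δq = 346.31579 − 213.33333 = 132.98246; wedge = 66.63333 − 54 = 12.63333.
The triangle = ½ × 132.98246 × 12.63333 = 840.01.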